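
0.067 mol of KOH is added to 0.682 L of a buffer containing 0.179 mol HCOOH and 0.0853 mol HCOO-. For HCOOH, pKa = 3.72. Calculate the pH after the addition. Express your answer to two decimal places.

pH = 3.85

OH- converts HCOOH to HCOO-: HCOOH → 0.112 mol, HCOO- → 0.152 mol.
pH = pKa + log([A⁻]/[HA]) = 3.72 + log(0.152/0.112) = 3.72 +0.133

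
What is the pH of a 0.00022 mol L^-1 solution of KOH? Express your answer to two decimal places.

pH = 10.34

KOH is a strong base; [OH-] = 0.00022 M.
pOH = -log(0.00022) = 3.66
pH = 14.00 - 3.66 = 10.34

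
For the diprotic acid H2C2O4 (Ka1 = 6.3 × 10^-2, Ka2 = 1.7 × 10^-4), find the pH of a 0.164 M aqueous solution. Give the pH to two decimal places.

pH = 1.13

Ka1 ≫ Ka2, so treat the first dissociation as the only significant source of H+.
Ka1 = x²/(0.164 − x) = 6.3 × 10^-2
Solving the quadratic: x = (−Ka1 + √(Ka1² + 4·Ka1·C₀))/2 = 7.49 × 10^-2 M
pH = −log(7.49 × 10^-2) = 1.13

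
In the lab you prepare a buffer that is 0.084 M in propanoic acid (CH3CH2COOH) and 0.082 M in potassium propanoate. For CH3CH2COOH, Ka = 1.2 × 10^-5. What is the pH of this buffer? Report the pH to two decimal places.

pH = 4.91

pKa = −log(1.2 × 10^-5) = 4.921
Using pH = pKa + log([base]/[acid]) with [base]/[acid] = 0.082/0.084:
pH = 4.921 + (-0.010) = 4.91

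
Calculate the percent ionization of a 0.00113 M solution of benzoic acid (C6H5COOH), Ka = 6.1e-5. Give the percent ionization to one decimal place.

20.7%

C6H5COOH ⇌ C6H5COO- + H+; let x = [H+] at equilibrium.
Ka = x²/(C₀ − x); solving the quadratic gives x = 2.34 × 10^-4 M.
% ionization = x/C₀ × 100% = 2.34 × 10^-4/0.00113 × 100% = 20.7%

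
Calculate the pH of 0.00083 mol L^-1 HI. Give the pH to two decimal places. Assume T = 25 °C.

HI is a strong acid and dissociates completely, so [H+] = 0.00083 M.
pH = -log(0.00083) = 3.08

pH = 3.08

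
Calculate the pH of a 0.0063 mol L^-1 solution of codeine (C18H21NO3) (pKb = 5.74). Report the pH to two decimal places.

pH = 10.03

C18H21NO3 + H2O ⇌ C18H22NO3+ + OH-
Kb = 10^(−5.74) = 1.82 × 10^-6
Kb = x²/(0.0063 − x) = 1.82 × 10^-6
Since Kb ≪ C₀, x ≈ √(Kb·C₀) = 1.07 × 10^-4 M.
pOH = 3.97, so pH = 14.00 − pOH = 10.03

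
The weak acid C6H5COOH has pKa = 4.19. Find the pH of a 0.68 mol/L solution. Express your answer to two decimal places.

pH = 2.18

C6H5COOH ⇌ C6H5COO- + H+
Ka = 10^(−4.19) = 6.46 × 10^-5
From the ICE table, Ka = [H+]²/(0.68 − [H+]) = 6.46 × 10^-5.
Neglecting [H+] in the denominator: [H+] = √(6.46 × 10^-5 × 0.68) = 6.63 × 10^-3 M
([H+]/C₀ = 0.97% < 5%, so the approximation holds.)
pH = −log(6.63 × 10^-3) = 2.18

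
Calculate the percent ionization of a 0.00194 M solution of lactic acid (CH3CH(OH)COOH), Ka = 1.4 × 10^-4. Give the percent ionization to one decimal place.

CH3CH(OH)COOH ⇌ CH3CH(OH)COO- + H+; let x = [H+] at equilibrium.
Ka = x²/(C₀ − x); solving the quadratic gives x = 4.56 × 10^-4 M.
Fraction ionized = 4.56 × 10^-4 / 0.00194 = 0.2351 → 23.5%

23.5%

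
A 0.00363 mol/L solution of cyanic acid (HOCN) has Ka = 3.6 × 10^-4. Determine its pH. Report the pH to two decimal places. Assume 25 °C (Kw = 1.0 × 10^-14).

pH = 3.01

HOCN ⇌ OCN- + H+
Ka = x²/(0.00363 − x) = 3.6 × 10^-4
The 5% rule fails; solving x² + Ka·x − Ka·C₀ = 0 exactly:
x = [−0.00036 + √(0.00036² + 5.23e-06)]/2 = 9.77 × 10^-4 M
pH = −log[H+] = −log(9.77 × 10^-4) = 3.01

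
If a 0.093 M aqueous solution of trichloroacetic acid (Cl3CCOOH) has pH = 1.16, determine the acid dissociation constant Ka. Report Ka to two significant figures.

Ka = 2.0 × 10^-1

[H+] = 10^(-1.16) = 6.92 × 10^-2 M
At equilibrium [HA] = 0.093 − 6.92 × 10^-2 = 2.38 × 10^-2 M
Ka = [H+][A-]/[HA] = (6.92 × 10^-2)² / 2.38 × 10^-2 = 2.0 × 10^-1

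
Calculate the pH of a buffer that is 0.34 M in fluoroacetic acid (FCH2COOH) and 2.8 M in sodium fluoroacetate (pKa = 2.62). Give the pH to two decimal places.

pH = 3.54

Henderson–Hasselbalch: pH = pKa + log([FCH2COO-]/[FCH2COOH]) = 2.62 + log(2.8/0.34)
pH = 2.62 + (+0.916) = 3.54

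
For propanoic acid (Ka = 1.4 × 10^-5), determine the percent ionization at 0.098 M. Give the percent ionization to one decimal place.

CH3CH2COOH ⇌ CH3CH2COO- + H+; let x = [H+] at equilibrium.
x ≈ √(Ka·C₀) = √(1.4 × 10^-5 × 0.098) = 1.17 × 10^-3 M
Fraction ionized = 1.17 × 10^-3 / 0.098 = 0.0119 → 1.2%

1.2%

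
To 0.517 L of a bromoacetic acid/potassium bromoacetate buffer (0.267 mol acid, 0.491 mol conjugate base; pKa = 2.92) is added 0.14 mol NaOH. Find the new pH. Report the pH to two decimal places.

After neutralization: n(BrCH2COOH) = 0.127 mol, n(BrCH2COO-) = 0.631 mol.
pH = pKa + log(n_BrCH2COO-/n_BrCH2COOH) = 2.92 + log(0.631/0.127) = 2.92 + (+0.696)

pH = 3.62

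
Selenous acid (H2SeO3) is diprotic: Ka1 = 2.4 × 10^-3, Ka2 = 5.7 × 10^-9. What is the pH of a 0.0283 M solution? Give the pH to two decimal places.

pH = 2.15

Ka1 ≫ Ka2, so treat the first dissociation as the only significant source of H+.
Ka1 = x²/(0.0283 − x) = 2.4 × 10^-3
Solving the quadratic: x = (−Ka1 + √(Ka1² + 4·Ka1·C₀))/2 = 7.13 × 10^-3 M
pH = −log(7.13 × 10^-3) = 2.15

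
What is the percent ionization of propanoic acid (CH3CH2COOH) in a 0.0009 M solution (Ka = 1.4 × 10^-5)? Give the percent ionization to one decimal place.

CH3CH2COOH ⇌ CH3CH2COO- + H+; let x = [H+] at equilibrium.
Solve x² + 1.4e-05x − 1.26e-08 = 0 → x = 1.05 × 10^-4 M
% ionization = x/C₀ × 100% = 1.05 × 10^-4/0.0009 × 100% = 11.7%

11.7%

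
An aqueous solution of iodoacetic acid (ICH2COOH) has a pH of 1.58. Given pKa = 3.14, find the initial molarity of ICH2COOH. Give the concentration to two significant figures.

C₀ = 9.8 × 10^-1 M

[H+] = 10^(-1.58) = 2.63 × 10^-2 M = x
Ka = 10^(−3.14) = 7.24 × 10^-4
Ka = x²/(C₀ − x) ⇒ C₀ = x + x²/Ka
C₀ = 2.63 × 10^-2 + (2.63 × 10^-2)²/(7.24 × 10^-4) = 9.82 × 10^-1 M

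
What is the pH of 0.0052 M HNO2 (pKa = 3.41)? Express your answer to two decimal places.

pH = 2.91

HNO2 ⇌ NO2- + H+
Ka = 10^(−3.41) = 3.89 × 10^-4
From the ICE table, Ka = x²/(0.0052 − x) = 3.89 × 10^-4.
The 5% rule fails; solving x² + Ka·x − Ka·C₀ = 0 exactly:
x = [−0.000389 + √(0.000389² + 8.09e-06)]/2 = 1.24 × 10^-3 M
pH = −log[H+] = −log(1.24 × 10^-3) = 2.91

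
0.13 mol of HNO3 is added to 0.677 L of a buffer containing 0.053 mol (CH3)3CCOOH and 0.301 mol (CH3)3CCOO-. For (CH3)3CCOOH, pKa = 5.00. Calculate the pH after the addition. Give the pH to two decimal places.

pH = 4.97

After neutralization: n((CH3)3CCOOH) = 0.183 mol, n((CH3)3CCOO-) = 0.171 mol.
pH = pKa + log(n_(CH3)3CCOO-/n_(CH3)3CCOOH) = 5.00 + log(0.171/0.183) = 5.00 + (-0.029)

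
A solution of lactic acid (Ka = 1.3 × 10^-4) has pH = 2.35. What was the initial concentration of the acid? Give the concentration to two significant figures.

C₀ = 1.6 × 10^-1 M

[H+] = 10^(-2.35) = 4.47 × 10^-3 M = x
Ka = x²/(C₀ − x) ⇒ C₀ = x + x²/Ka
C₀ = 4.47 × 10^-3 + (4.47 × 10^-3)²/(1.3 × 10^-4) = 1.58 × 10^-1 M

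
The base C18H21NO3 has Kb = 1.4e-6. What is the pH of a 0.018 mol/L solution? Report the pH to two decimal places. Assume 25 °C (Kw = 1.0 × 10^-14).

pH = 10.20

C18H21NO3 + H2O ⇌ C18H22NO3+ + OH-
Kb = [OH-]²/(0.018 − [OH-]) = 1.4 × 10^-6
Assume [OH-] ≪ 0.018: [OH-] ≈ √(1.4 × 10^-6 × 0.018) = 1.59 × 10^-4 M
pOH = −log(1.59 × 10^-4) = 3.80; pH = 14.00 − 3.80 = 10.20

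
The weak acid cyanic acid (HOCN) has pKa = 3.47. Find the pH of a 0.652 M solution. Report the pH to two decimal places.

pH = 1.83

HOCN ⇌ OCN- + H+
Ka = 10^(−3.47) = 3.39 × 10^-4
Let x = [H+] at equilibrium. Ka = x²/(0.652 − x).
Neglecting x in the denominator: x = √(3.39 × 10^-4 × 0.652) = 1.49 × 10^-2 M
pH = −log(1.49 × 10^-2) = 1.83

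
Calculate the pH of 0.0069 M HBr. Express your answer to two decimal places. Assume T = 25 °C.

pH = 2.16

HBr is a strong acid and dissociates completely, so [H+] = 0.0069 M.
pH = -log(0.0069) = 2.16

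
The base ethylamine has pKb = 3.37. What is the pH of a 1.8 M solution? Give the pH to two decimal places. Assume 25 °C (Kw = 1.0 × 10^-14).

pH = 12.44

C2H5NH2 + H2O ⇌ C2H5NH3+ + OH-
Kb = 10^(−3.37) = 4.27 × 10^-4
From the ICE table, Kb = x²/(1.8 − x) = 4.27 × 10^-4.
Assume x ≪ 1.8: x ≈ √(4.27 × 10^-4 × 1.8) = 2.77 × 10^-2 M
(x/C₀ = 1.5% < 5%, so the approximation holds.)
pOH = 1.56, so pH = 14.00 − pOH = 12.44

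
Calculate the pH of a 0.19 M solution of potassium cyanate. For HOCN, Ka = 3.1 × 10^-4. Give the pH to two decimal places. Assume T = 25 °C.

pH = 8.39

OCN- is the conjugate base of the weak acid HOCN.
Kb = Kw/Ka = 1.0×10^-14 / 3.1 × 10^-4 = 3.23 × 10^-11
Kb = x²/(0.19 − x) = 3.23 × 10^-11
Since Kb ≪ C₀, x ≈ √(Kb·C₀) = 2.48 × 10^-6 M.
(x/C₀ = 0.0013% < 5%, so the approximation holds.)
pOH = 5.61, so pH = 14.00 − pOH = 8.39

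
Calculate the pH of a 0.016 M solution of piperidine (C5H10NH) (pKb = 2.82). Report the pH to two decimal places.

C5H10NH + H2O ⇌ C5H10NH2+ + OH-
Kb = 10^(−2.82) = 1.51 × 10^-3
From the ICE table, Kb = [OH-]²/(0.016 − [OH-]) = 1.51 × 10^-3.
Here C₀/Kb ≈ 10.6, so the small-[OH-] approximation fails. Use the quadratic:
[OH-] = [−0.00151 + √(0.00151² + 9.66e-05)]/2 = 4.22 × 10^-3 M
pOH = −log(4.22 × 10^-3) = 2.37; pH = 14.00 − 2.37 = 11.63

pH = 11.63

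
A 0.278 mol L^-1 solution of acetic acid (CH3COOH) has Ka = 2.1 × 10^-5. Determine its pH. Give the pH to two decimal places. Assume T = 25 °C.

pH = 2.62

CH3COOH ⇌ CH3COO- + H+
Ka = [H+]²/(0.278 − [H+]) = 2.1 × 10^-5
Assume [H+] ≪ 0.278: [H+] ≈ √(2.1 × 10^-5 × 0.278) = 2.42 × 10^-3 M
pH = −log[H+] = −log(2.42 × 10^-3) = 2.62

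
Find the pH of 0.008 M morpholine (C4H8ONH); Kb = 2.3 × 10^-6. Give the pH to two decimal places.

C4H8ONH + H2O ⇌ C4H8ONH2+ + OH-
From the ICE table, Kb = [OH-]²/(0.008 − [OH-]) = 2.3 × 10^-6.
Since Kb ≪ C₀, [OH-] ≈ √(Kb·C₀) = 1.36 × 10^-4 M.
Check: 1.7% ionized — well under 5%, approximation valid.
pOH = 3.87, so pH = 14.00 − pOH = 10.13

pH = 10.13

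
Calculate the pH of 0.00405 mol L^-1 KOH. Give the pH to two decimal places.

KOH is a strong base; [OH-] = 0.00405 M.
pOH = -log(0.00405) = 2.39
pH = 14.00 - 2.39 = 11.61

pH = 11.61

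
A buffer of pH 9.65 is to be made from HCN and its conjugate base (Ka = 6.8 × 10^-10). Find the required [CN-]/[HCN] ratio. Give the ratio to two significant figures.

pKa = -log(6.8 × 10^-10) = 9.167
pH = pKa + log(r) ⇒ log(r) = 9.65 − 9.167 = +0.483
r = [CN-]/[HCN] = 10^(+0.483) = 3.04

ratio = 3.0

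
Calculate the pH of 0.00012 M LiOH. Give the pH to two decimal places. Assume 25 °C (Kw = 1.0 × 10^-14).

LiOH is a strong base; [OH-] = 0.00012 M.
pOH = -log(0.00012) = 3.92
pH = 14.00 - 3.92 = 10.08

pH = 10.08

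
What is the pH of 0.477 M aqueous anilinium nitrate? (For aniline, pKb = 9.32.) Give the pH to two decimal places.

C6H5NH3+ is the conjugate acid of the weak base C6H5NH2.
Kb = 10^(−9.32) = 4.79 × 10^-10
Ka = Kw/Kb = 1.0×10^-14 / 4.79 × 10^-10 = 2.09 × 10^-5
Ka = [H+]²/(0.477 − [H+]) = 2.09 × 10^-5
Assume [H+] ≪ 0.477: [H+] ≈ √(2.09 × 10^-5 × 0.477) = 3.16 × 10^-3 M
([H+]/C₀ = 0.66% < 5%, so the approximation holds.)
pH = −log(3.16 × 10^-3) = 2.50

pH = 2.50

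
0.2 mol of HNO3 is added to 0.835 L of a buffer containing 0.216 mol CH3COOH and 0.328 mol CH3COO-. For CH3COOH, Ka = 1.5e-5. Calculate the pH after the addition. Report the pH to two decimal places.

After neutralization: n(CH3COOH) = 0.416 mol, n(CH3COO-) = 0.128 mol.
pKa = −log(1.5 × 10^-5) = 4.824
pH = pKa + log(n_CH3COO-/n_CH3COOH) = 4.824 + log(0.128/0.416) = 4.824 + (-0.512)

pH = 4.31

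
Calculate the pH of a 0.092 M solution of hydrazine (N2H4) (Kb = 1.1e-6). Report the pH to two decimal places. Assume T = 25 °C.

pH = 10.50

N2H4 + H2O ⇌ N2H5+ + OH-
Let x = [OH-] at equilibrium. Kb = x²/(0.092 − x).
Neglecting x in the denominator: x = √(1.1 × 10^-6 × 0.092) = 3.18 × 10^-4 M
pOH = 3.50, so pH = 14.00 − pOH = 10.50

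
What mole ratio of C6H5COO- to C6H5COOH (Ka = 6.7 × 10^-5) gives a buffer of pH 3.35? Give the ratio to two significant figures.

ratio = 0.15

pKa = -log(6.7 × 10^-5) = 4.174
pH = pKa + log(r) ⇒ log(r) = 3.35 − 4.174 = -0.824
r = [C6H5COO-]/[C6H5COOH] = 10^(-0.824) = 0.15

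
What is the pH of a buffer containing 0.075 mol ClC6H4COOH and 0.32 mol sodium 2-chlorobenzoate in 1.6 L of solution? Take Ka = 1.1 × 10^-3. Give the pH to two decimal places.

pH = 3.59

pKa = −log(1.1 × 10^-3) = 2.959
Using pH = pKa + log([base]/[acid]) with [base]/[acid] = 0.32/0.075:
pH = 2.959 + (+0.630) = 3.59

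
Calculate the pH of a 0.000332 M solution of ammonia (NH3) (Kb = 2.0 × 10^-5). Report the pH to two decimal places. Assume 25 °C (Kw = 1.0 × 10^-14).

pH = 9.86

NH3 + H2O ⇌ NH4+ + OH-
From the ICE table, Kb = [OH-]²/(0.000332 − [OH-]) = 2.0 × 10^-5.
The 5% rule fails; solving [OH-]² + Kb·[OH-] − Kb·C₀ = 0 exactly:
[OH-] = (−Kb + √(Kb² + 4·Kb·C₀))/2 = 7.21 × 10^-5 M
pOH = 4.14, so pH = 14.00 − pOH = 9.86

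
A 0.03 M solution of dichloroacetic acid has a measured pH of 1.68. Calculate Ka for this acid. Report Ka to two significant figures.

Ka = 4.8 × 10^-2

[H+] = 10^(-1.68) = 2.09 × 10^-2 M
At equilibrium [HA] = 0.03 − 2.09 × 10^-2 = 9.10 × 10^-3 M
Ka = [H+][A-]/[HA] = (2.09 × 10^-2)² / 9.10 × 10^-3 = 4.8 × 10^-2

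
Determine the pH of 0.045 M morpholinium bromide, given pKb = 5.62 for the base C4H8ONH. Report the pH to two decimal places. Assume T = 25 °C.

C4H8ONH2+ is the conjugate acid of the weak base C4H8ONH.
Kb = 10^(−5.62) = 2.40 × 10^-6
Ka = Kw/Kb = 1.0×10^-14 / 2.40 × 10^-6 = 4.17 × 10^-9
Let x = [H+] at equilibrium. Ka = x²/(0.045 − x).
Since Ka ≪ C₀, x ≈ √(Ka·C₀) = 1.37 × 10^-5 M.
pH = −log[H+] = −log(1.37 × 10^-5) = 4.86

pH = 4.86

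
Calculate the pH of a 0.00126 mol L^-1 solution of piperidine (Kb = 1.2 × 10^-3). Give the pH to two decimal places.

C5H10NH + H2O ⇌ C5H10NH2+ + OH-
From the ICE table, Kb = x²/(0.00126 − x) = 1.2 × 10^-3.
The 5% rule fails; solving x² + Kb·x − Kb·C₀ = 0 exactly:
x = (−Kb + √(Kb² + 4·Kb·C₀))/2 = 7.68 × 10^-4 M
pOH = −log(7.68 × 10^-4) = 3.11; pH = 14.00 − 3.11 = 10.89

pH = 10.89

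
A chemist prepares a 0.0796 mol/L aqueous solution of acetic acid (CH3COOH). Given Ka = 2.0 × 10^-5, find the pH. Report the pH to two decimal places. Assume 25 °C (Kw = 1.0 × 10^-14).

pH = 2.90

CH3COOH ⇌ CH3COO- + H+
From the ICE table, Ka = x²/(0.0796 − x) = 2.0 × 10^-5.
Neglecting x in the denominator: x = √(2.0 × 10^-5 × 0.0796) = 1.26 × 10^-3 M
pH = −log[H+] = −log(1.26 × 10^-3) = 2.90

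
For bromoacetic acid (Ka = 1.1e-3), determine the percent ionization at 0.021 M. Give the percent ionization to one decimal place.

BrCH2COOH ⇌ BrCH2COO- + H+; let x = [H+] at equilibrium.
Ka = x²/(C₀ − x); solving the quadratic gives x = 4.29 × 10^-3 M.
% ionization = x/C₀ × 100% = 4.29 × 10^-3/0.021 × 100% = 20.4%

20.4%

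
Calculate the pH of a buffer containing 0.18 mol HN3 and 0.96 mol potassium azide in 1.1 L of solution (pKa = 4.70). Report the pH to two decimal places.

Henderson–Hasselbalch: pH = pKa + log([N3-]/[HN3]) = 4.70 + log(0.96/0.18)
pH = 4.70 + (+0.727) = 5.43

pH = 5.43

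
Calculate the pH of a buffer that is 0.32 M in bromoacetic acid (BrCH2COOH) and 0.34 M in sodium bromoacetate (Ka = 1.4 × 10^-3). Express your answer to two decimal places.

pKa = −log(1.4 × 10^-3) = 2.854
pH = pKa + log([A⁻]/[HA]) = 2.854 + log(0.34/0.32)
pH = 2.854 + (+0.026) = 2.88

pH = 2.88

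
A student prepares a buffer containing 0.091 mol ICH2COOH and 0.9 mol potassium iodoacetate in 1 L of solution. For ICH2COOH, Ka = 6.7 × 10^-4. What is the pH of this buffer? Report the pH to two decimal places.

pH = 4.17

pKa = −log(6.7 × 10^-4) = 3.174
pH = pKa + log([A⁻]/[HA]) = 3.174 + log(0.9/0.091)
pH = 3.174 + (+0.995) = 4.17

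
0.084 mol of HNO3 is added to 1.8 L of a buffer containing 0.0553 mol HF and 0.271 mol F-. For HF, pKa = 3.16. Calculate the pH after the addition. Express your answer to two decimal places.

Added H+ converts F- to HF: HF → 0.139 mol, F- → 0.187 mol.
pH = pKa + log([A⁻]/[HA]) = 3.16 + log(0.187/0.139) = 3.16 +0.129

pH = 3.29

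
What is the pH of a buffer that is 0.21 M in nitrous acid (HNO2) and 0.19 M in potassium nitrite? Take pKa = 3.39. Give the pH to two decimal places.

pH = 3.35

pH = pKa + log([A⁻]/[HA]) = 3.39 + log(0.19/0.21)
pH = 3.39 + (-0.043) = 3.35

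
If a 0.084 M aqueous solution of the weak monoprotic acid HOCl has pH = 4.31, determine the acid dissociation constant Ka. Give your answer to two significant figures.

Ka = 2.9 × 10^-8

[H+] = 10^(-4.31) = 4.90 × 10^-5 M
At equilibrium [HA] = 0.084 − 4.90 × 10^-5 = 8.40 × 10^-2 M
Ka = [H+][A-]/[HA] = (4.90 × 10^-5)² / 8.40 × 10^-2 = 2.9 × 10^-8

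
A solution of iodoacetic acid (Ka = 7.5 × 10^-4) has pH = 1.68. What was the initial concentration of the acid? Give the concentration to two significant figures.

[H+] = 10^(-1.68) = 2.09 × 10^-2 M = x
Ka = x²/(C₀ − x) ⇒ C₀ = x + x²/Ka
C₀ = 2.09 × 10^-2 + (2.09 × 10^-2)²/(7.5 × 10^-4) = 6.03 × 10^-1 M

C₀ = 6.0 × 10^-1 M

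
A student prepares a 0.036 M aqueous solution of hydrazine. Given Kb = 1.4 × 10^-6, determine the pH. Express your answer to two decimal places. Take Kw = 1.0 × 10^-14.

N2H4 + H2O ⇌ N2H5+ + OH-
From the ICE table, Kb = [OH-]²/(0.036 − [OH-]) = 1.4 × 10^-6.
Neglecting [OH-] in the denominator: [OH-] = √(1.4 × 10^-6 × 0.036) = 2.24 × 10^-4 M
pOH = 3.65, so pH = 14.00 − pOH = 10.35

pH = 10.35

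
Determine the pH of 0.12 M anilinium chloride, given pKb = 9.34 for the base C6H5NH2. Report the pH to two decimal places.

C6H5NH3+ is the conjugate acid of the weak base C6H5NH2.
Kb = 10^(−9.34) = 4.57 × 10^-10
Ka = Kw/Kb = 1.0×10^-14 / 4.57 × 10^-10 = 2.19 × 10^-5
Ka = [H+]²/(0.12 − [H+]) = 2.19 × 10^-5
Assume [H+] ≪ 0.12: [H+] ≈ √(2.19 × 10^-5 × 0.12) = 1.62 × 10^-3 M
Check: 1.4% ionized — well under 5%, approximation valid.
pH = −log(1.62 × 10^-3) = 2.79

pH = 2.79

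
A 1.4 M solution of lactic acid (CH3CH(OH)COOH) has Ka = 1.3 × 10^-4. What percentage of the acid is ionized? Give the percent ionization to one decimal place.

1.0%

CH3CH(OH)COOH ⇌ CH3CH(OH)COO- + H+; let x = [H+] at equilibrium.
x ≈ √(Ka·C₀) = √(1.3 × 10^-4 × 1.4) = 1.35 × 10^-2 M
% ionization = x/C₀ × 100% = 1.35 × 10^-2/1.4 × 100% = 1.0%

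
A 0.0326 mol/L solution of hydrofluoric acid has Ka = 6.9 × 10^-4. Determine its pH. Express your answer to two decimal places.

pH = 2.36

HF ⇌ F- + H+
From the ICE table, Ka = x²/(0.0326 − x) = 6.9 × 10^-4.
x is not negligible relative to C₀; solve x² + 0.00069·x − 2.25e-05 = 0.
x = (−Ka + √(Ka² + 4·Ka·C₀))/2 = 4.41 × 10^-3 M
pH = −log[H+] = −log(4.41 × 10^-3) = 2.36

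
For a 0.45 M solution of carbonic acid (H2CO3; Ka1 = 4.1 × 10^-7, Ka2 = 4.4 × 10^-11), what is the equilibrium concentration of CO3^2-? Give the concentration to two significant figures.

First ionization gives [H+] ≈ [HCO3-] = 4.30 × 10^-4 M.
Second step: Ka2 = [H+][CO3^2-]/[HCO3-] ≈ [CO3^2-] (since [H+] ≈ [HCO3-]).
So [CO3^2-] ≈ Ka2.

4.4 × 10^-11 M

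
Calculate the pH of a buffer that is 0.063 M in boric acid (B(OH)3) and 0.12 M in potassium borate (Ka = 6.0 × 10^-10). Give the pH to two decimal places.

pH = 9.50

pKa = −log(6.0 × 10^-10) = 9.222
Henderson–Hasselbalch: pH = pKa + log([B(OH)4-]/[B(OH)3]) = 9.222 + log(0.12/0.063)
pH = 9.222 + (+0.280) = 9.50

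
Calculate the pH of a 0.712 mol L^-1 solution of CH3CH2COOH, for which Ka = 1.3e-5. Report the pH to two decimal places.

CH3CH2COOH ⇌ CH3CH2COO- + H+
From the ICE table, Ka = x²/(0.712 − x) = 1.3 × 10^-5.
Assume x ≪ 0.712: x ≈ √(1.3 × 10^-5 × 0.712) = 3.04 × 10^-3 M
(x/C₀ = 0.43% < 5%, so the approximation holds.)
pH = −log[H+] = −log(3.04 × 10^-3) = 2.52

pH = 2.52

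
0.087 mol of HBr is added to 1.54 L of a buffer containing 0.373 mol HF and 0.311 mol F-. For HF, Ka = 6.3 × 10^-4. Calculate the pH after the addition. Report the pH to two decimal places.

Added H+ converts F- to HF: HF → 0.46 mol, F- → 0.224 mol.
pKa = −log(6.3 × 10^-4) = 3.201
pH = pKa + log([A⁻]/[HA]) = 3.201 + log(0.224/0.46) = 3.201 -0.313

pH = 2.89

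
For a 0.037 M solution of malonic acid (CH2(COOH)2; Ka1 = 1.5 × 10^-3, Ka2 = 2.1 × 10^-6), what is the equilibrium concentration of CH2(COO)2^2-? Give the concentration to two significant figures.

2.1 × 10^-6 M

First ionization gives [H+] ≈ [CH2(COOH)COO-] = 6.74 × 10^-3 M.
Second step: Ka2 = [H+][CH2(COO)2^2-]/[CH2(COOH)COO-] ≈ [CH2(COO)2^2-] (since [H+] ≈ [CH2(COOH)COO-]).
So [CH2(COO)2^2-] ≈ Ka2.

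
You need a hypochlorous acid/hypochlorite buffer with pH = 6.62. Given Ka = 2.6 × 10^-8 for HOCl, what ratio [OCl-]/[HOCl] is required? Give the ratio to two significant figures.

ratio = 0.11

pKa = -log(2.6 × 10^-8) = 7.585
pH = pKa + log(r) ⇒ log(r) = 6.62 − 7.585 = -0.965
r = [OCl-]/[HOCl] = 10^(-0.965) = 0.108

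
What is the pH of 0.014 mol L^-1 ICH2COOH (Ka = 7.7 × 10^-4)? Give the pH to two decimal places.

ICH2COOH ⇌ ICH2COO- + H+
From the ICE table, Ka = [H+]²/(0.014 − [H+]) = 7.7 × 10^-4.
Here C₀/Ka ≈ 18.2, so the small-[H+] approximation fails. Use the quadratic:
[H+] = (−Ka + √(Ka² + 4·Ka·C₀))/2 = 2.92 × 10^-3 M
pH = −log(2.92 × 10^-3) = 2.53

pH = 2.53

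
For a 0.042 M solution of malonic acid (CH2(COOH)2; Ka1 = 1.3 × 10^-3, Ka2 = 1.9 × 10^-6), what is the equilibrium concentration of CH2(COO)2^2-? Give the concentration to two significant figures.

First ionization gives [H+] ≈ [CH2(COOH)COO-] = 6.77 × 10^-3 M.
Second step: Ka2 = [H+][CH2(COO)2^2-]/[CH2(COOH)COO-] ≈ [CH2(COO)2^2-] (since [H+] ≈ [CH2(COOH)COO-]).
So [CH2(COO)2^2-] ≈ Ka2.

1.9 × 10^-6 M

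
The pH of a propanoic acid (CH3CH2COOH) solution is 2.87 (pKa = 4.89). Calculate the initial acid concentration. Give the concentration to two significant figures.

C₀ = 1.4 × 10^-1 M

[H+] = 10^(-2.87) = 1.35 × 10^-3 M = x
Ka = 10^(−4.89) = 1.29 × 10^-5
Ka = x²/(C₀ − x) ⇒ C₀ = x + x²/Ka
C₀ = 1.35 × 10^-3 + (1.35 × 10^-3)²/(1.29 × 10^-5) = 1.43 × 10^-1 M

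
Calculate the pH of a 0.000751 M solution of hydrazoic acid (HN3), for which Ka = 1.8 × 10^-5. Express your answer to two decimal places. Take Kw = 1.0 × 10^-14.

HN3 ⇌ N3- + H+
Ka = [H+]²/(0.000751 − [H+]) = 1.8 × 10^-5
The 5% rule fails; solving [H+]² + Ka·[H+] − Ka·C₀ = 0 exactly:
[H+] = [−1.8e-05 + √(1.8e-05² + 5.41e-08)]/2 = 1.08 × 10^-4 M
pH = −log(1.08 × 10^-4) = 3.97

pH = 3.97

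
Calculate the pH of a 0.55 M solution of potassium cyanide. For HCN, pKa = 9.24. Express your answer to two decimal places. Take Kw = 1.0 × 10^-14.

CN- is the conjugate base of the weak acid HCN.
Ka = 10^(−9.24) = 5.75 × 10^-10
Kb = Kw/Ka = 1.0×10^-14 / 5.75 × 10^-10 = 1.74 × 10^-5
From the ICE table, Kb = [OH-]²/(0.55 − [OH-]) = 1.74 × 10^-5.
Neglecting [OH-] in the denominator: [OH-] = √(1.74 × 10^-5 × 0.55) = 3.09 × 10^-3 M
Check: 0.56% ionized — well under 5%, approximation valid.
pOH = 2.51, so pH = 14.00 − pOH = 11.49

pH = 11.49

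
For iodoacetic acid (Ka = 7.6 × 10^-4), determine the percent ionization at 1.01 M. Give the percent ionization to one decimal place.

2.7%

ICH2COOH ⇌ ICH2COO- + H+; let x = [H+] at equilibrium.
x ≈ √(Ka·C₀) = √(7.6 × 10^-4 × 1.01) = 2.77 × 10^-2 M
% ionization = x/C₀ × 100% = 2.77 × 10^-2/1.01 × 100% = 2.7%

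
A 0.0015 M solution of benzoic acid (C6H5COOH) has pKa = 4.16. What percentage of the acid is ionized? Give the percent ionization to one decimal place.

C6H5COOH ⇌ C6H5COO- + H+; let x = [H+] at equilibrium.
Ka = 10^(−4.16) = 6.92 × 10^-5
Solve x² + 6.92e-05x − 1.04e-07 = 0 → x = 2.89 × 10^-4 M
Fraction ionized = 2.89 × 10^-4 / 0.0015 = 0.1927 → 19.3%

19.3%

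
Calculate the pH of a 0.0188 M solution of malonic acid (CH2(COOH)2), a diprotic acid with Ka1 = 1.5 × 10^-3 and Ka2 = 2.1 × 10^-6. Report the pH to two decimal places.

Ka1 ≫ Ka2, so treat the first dissociation as the only significant source of H+.
Ka1 = x²/(0.0188 − x) = 1.5 × 10^-3
Solving the quadratic: x = (−Ka1 + √(Ka1² + 4·Ka1·C₀))/2 = 4.61 × 10^-3 M
pH = −log(4.61 × 10^-3) = 2.34

pH = 2.34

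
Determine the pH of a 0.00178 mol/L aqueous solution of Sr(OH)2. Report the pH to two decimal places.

pH = 11.55

Sr(OH)2 is a strong base (each formula unit releases 2 OH-); [OH-] = 0.00356 M.
pOH = -log(0.00356) = 2.45
pH = 14.00 - 2.45 = 11.55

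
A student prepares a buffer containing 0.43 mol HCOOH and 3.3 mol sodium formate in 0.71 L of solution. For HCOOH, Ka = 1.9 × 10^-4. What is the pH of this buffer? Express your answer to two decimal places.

pKa = −log(1.9 × 10^-4) = 3.721
Using pH = pKa + log([base]/[acid]) with [base]/[acid] = 3.3/0.43:
pH = 3.721 + (+0.885) = 4.61

pH = 4.61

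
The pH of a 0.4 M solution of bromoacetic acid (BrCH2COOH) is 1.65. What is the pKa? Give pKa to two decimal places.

[H+] = 10^(-1.65) = 2.24 × 10^-2 M
At equilibrium [HA] = 0.4 − 2.24 × 10^-2 = 3.78 × 10^-1 M
Ka = [H+][A-]/[HA] = (2.24 × 10^-2)² / 3.78 × 10^-1 = 1.33 × 10^-3
pKa = -log(1.33 × 10^-3) = 2.88

pKa = 2.88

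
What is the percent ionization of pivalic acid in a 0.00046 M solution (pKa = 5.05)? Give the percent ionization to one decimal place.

13.0%

(CH3)3CCOOH ⇌ (CH3)3CCOO- + H+; let x = [H+] at equilibrium.
Ka = 10^(−5.05) = 8.91 × 10^-6
Ka = x²/(C₀ − x); solving the quadratic gives x = 5.97 × 10^-5 M.
% ionization = x/C₀ × 100% = 5.97 × 10^-5/0.00046 × 100% = 13.0%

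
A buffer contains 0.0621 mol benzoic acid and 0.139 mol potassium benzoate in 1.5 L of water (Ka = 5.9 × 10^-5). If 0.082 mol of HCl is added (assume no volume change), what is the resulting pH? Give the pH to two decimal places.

Added H+ converts C6H5COO- to C6H5COOH: C6H5COOH → 0.144 mol, C6H5COO- → 0.057 mol.
pKa = −log(5.9 × 10^-5) = 4.229
pH = pKa + log([A⁻]/[HA]) = 4.229 + log(0.057/0.144) = 4.229 -0.402

pH = 3.83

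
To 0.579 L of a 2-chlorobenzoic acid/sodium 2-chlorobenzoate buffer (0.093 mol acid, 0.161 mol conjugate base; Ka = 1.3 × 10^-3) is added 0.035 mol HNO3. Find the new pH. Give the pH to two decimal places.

pH = 2.88

After neutralization: n(ClC6H4COOH) = 0.128 mol, n(ClC6H4COO-) = 0.126 mol.
pKa = −log(1.3 × 10^-3) = 2.886
pH = pKa + log(n_ClC6H4COO-/n_ClC6H4COOH) = 2.886 + log(0.126/0.128) = 2.886 + (-0.007)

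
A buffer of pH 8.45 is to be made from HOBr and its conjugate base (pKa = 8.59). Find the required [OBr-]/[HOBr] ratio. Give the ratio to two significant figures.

ratio = 0.72

pH = pKa + log(r) ⇒ log(r) = 8.45 − 8.59 = -0.14
r = [OBr-]/[HOBr] = 10^(-0.14) = 0.724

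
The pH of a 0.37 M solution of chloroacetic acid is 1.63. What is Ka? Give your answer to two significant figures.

[H+] = 10^(-1.63) = 2.34 × 10^-2 M
At equilibrium [HA] = 0.37 − 2.34 × 10^-2 = 3.47 × 10^-1 M
Ka = [H+][A-]/[HA] = (2.34 × 10^-2)² / 3.47 × 10^-1 = 1.6 × 10^-3

Ka = 1.6 × 10^-3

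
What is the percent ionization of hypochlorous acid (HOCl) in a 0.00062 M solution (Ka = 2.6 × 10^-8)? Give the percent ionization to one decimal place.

HOCl ⇌ OCl- + H+; let x = [H+] at equilibrium.
x ≈ √(Ka·C₀) = √(2.6 × 10^-8 × 0.00062) = 4.01 × 10^-6 M
% ionization = x/C₀ × 100% = 4.01 × 10^-6/0.00062 × 100% = 0.6%

0.6%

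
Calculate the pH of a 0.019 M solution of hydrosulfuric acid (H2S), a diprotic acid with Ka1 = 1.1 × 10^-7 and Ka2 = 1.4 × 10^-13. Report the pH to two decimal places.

Ka1 ≫ Ka2, so treat the first dissociation as the only significant source of H+.
Ka1 = x²/(0.019 − x) = 1.1 × 10^-7
x ≈ √(1.1 × 10^-7 × 0.019) = 4.57 × 10^-5 M
pH = −log(4.57 × 10^-5) = 4.34

pH = 4.34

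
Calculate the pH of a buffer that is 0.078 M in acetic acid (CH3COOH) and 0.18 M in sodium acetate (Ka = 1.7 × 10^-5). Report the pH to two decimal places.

pH = 5.13

pKa = −log(1.7 × 10^-5) = 4.770
pH = pKa + log([A⁻]/[HA]) = 4.770 + log(0.18/0.078)
pH = 4.770 + (+0.363) = 5.13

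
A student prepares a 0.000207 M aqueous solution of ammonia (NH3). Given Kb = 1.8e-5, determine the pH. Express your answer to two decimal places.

pH = 9.72

NH3 + H2O ⇌ NH4+ + OH-
Kb = [OH-]²/(0.000207 − [OH-]) = 1.8 × 10^-5
The 5% rule fails; solving [OH-]² + Kb·[OH-] − Kb·C₀ = 0 exactly:
[OH-] = [−1.8e-05 + √(1.8e-05² + 1.49e-08)]/2 = 5.27 × 10^-5 M
pOH = −log(5.27 × 10^-5) = 4.28; pH = 14.00 − 4.28 = 9.72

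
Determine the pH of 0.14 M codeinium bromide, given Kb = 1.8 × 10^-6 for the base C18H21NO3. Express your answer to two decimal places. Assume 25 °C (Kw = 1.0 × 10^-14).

pH = 4.55

C18H22NO3+ is the conjugate acid of the weak base C18H21NO3.
Ka = Kw/Kb = 1.0×10^-14 / 1.8 × 10^-6 = 5.56 × 10^-9
Ka = [H+]²/(0.14 − [H+]) = 5.56 × 10^-9
Since Ka ≪ C₀, [H+] ≈ √(Ka·C₀) = 2.79 × 10^-5 M.
Check: 0.02% ionized — well under 5%, approximation valid.
pH = −log[H+] = −log(2.79 × 10^-5) = 4.55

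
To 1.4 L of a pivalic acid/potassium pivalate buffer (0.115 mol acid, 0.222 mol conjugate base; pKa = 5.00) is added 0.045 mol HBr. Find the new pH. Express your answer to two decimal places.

pH = 5.04

After neutralization: n((CH3)3CCOOH) = 0.16 mol, n((CH3)3CCOO-) = 0.177 mol.
pH = pKa + log([A⁻]/[HA]) = 5.00 + log(0.177/0.16) = 5.00 +0.044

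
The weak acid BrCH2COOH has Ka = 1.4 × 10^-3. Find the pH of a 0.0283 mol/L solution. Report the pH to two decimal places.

BrCH2COOH ⇌ BrCH2COO- + H+
Let x = [H+] at equilibrium. Ka = x²/(0.0283 − x).
The 5% rule fails; solving x² + Ka·x − Ka·C₀ = 0 exactly:
x = [−0.0014 + √(0.0014² + 0.000158)]/2 = 5.63 × 10^-3 M
pH = −log[H+] = −log(5.63 × 10^-3) = 2.25

pH = 2.25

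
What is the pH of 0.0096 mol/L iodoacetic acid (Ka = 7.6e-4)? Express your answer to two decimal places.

ICH2COOH ⇌ ICH2COO- + H+
Let x = [H+] at equilibrium. Ka = x²/(0.0096 − x).
x is not negligible relative to C₀; solve x² + 0.00076·x − 7.3e-06 = 0.
x = [−0.00076 + √(0.00076² + 2.92e-05)]/2 = 2.35 × 10^-3 M
pH = −log(2.35 × 10^-3) = 2.63

pH = 2.63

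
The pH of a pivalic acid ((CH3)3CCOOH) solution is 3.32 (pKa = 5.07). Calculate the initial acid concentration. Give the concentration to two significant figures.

[H+] = 10^(-3.32) = 4.79 × 10^-4 M = x
Ka = 10^(−5.07) = 8.51 × 10^-6
Ka = x²/(C₀ − x) ⇒ C₀ = x + x²/Ka
C₀ = 4.79 × 10^-4 + (4.79 × 10^-4)²/(8.51 × 10^-6) = 2.74 × 10^-2 M

C₀ = 2.7 × 10^-2 M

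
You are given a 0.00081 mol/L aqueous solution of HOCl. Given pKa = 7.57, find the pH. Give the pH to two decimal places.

HOCl ⇌ OCl- + H+
Ka = 10^(−7.57) = 2.69 × 10^-8
From the ICE table, Ka = [H+]²/(0.00081 − [H+]) = 2.69 × 10^-8.
Neglecting [H+] in the denominator: [H+] = √(2.69 × 10^-8 × 0.00081) = 4.67 × 10^-6 M
pH = −log(4.67 × 10^-6) = 5.33

pH = 5.33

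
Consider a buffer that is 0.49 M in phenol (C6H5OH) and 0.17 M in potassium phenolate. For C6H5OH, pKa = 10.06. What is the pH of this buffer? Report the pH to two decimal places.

pH = 9.60

Using pH = pKa + log([base]/[acid]) with [base]/[acid] = 0.17/0.49:
pH = 10.06 + (-0.460) = 9.60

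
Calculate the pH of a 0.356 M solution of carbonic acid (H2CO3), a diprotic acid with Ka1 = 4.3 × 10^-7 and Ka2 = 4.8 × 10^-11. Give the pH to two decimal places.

pH = 3.41

Since Ka1 ≫ Ka2, the first ionization dominates [H+].
Ka1 = x²/(0.356 − x) = 4.3 × 10^-7
x ≈ √(4.3 × 10^-7 × 0.356) = 3.91 × 10^-4 M
pH = −log(3.91 × 10^-4) = 3.41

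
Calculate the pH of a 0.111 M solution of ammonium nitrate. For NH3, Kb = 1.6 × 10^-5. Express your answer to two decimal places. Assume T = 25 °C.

pH = 5.08

NH4+ is the conjugate acid of the weak base NH3.
Ka = Kw/Kb = 1.0×10^-14 / 1.6 × 10^-5 = 6.25 × 10^-10
From the ICE table, Ka = [H+]²/(0.111 − [H+]) = 6.25 × 10^-10.
Since Ka ≪ C₀, [H+] ≈ √(Ka·C₀) = 8.33 × 10^-6 M.
pH = −log(8.33 × 10^-6) = 5.08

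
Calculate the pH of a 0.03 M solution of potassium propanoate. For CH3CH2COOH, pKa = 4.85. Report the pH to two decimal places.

pH = 8.66

CH3CH2COO- is the conjugate base of the weak acid CH3CH2COOH.
Ka = 10^(−4.85) = 1.41 × 10^-5
Kb = Kw/Ka = 1.0×10^-14 / 1.41 × 10^-5 = 7.09 × 10^-10
Let x = [OH-] at equilibrium. Kb = x²/(0.03 − x).
Since Kb ≪ C₀, x ≈ √(Kb·C₀) = 4.61 × 10^-6 M.
Check: 0.015% ionized — well under 5%, approximation valid.
pOH = 5.34, so pH = 14.00 − pOH = 8.66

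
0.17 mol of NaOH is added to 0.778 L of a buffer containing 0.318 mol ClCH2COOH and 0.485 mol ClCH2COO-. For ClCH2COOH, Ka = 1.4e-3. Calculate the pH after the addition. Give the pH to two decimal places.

OH- converts ClCH2COOH to ClCH2COO-: ClCH2COOH → 0.148 mol, ClCH2COO- → 0.655 mol.
pKa = −log(1.4 × 10^-3) = 2.854
Henderson–Hasselbalch with mole ratio 0.655/0.148: pH = 2.854 + (+0.646)

pH = 3.50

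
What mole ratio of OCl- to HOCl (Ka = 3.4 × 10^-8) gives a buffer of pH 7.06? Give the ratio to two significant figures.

ratio = 0.39

pKa = -log(3.4 × 10^-8) = 7.469
pH = pKa + log(r) ⇒ log(r) = 7.06 − 7.469 = -0.409
r = [OCl-]/[HOCl] = 10^(-0.409) = 0.39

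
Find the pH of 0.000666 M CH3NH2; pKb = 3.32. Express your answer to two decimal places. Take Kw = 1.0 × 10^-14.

pH = 10.57

CH3NH2 + H2O ⇌ CH3NH3+ + OH-
Kb = 10^(−3.32) = 4.79 × 10^-4
Kb = x²/(0.000666 − x) = 4.79 × 10^-4
x is not negligible relative to C₀; solve x² + 0.000479·x − 3.19e-07 = 0.
x = [−0.000479 + √(0.000479² + 1.28e-06)]/2 = 3.74 × 10^-4 M
pOH = −log(3.74 × 10^-4) = 3.43; pH = 14.00 − 3.43 = 10.57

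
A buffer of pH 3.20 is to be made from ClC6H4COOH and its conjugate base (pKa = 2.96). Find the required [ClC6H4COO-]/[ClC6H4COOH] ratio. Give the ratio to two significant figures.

ratio = 1.7

pH = pKa + log(r) ⇒ log(r) = 3.20 − 2.96 = +0.24
r = [ClC6H4COO-]/[ClC6H4COOH] = 10^(+0.24) = 1.74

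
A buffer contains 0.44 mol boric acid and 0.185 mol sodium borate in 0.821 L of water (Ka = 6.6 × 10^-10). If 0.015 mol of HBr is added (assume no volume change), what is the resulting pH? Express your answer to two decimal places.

pH = 8.75

After neutralization: n(B(OH)3) = 0.455 mol, n(B(OH)4-) = 0.17 mol.
pKa = −log(6.6 × 10^-10) = 9.180
Henderson–Hasselbalch with mole ratio 0.17/0.455: pH = 9.180 + (-0.428)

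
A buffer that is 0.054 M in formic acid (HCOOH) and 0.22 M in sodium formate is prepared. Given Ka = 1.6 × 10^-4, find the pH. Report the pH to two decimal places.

pKa = −log(1.6 × 10^-4) = 3.796
Henderson–Hasselbalch: pH = pKa + log([HCOO-]/[HCOOH]) = 3.796 + log(0.22/0.054)
pH = 3.796 + (+0.610) = 4.41

pH = 4.41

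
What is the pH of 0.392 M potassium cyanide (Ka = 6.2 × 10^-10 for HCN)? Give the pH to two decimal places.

pH = 11.40

CN- is the conjugate base of the weak acid HCN.
Kb = Kw/Ka = 1.0×10^-14 / 6.2 × 10^-10 = 1.61 × 10^-5
From the ICE table, Kb = [OH-]²/(0.392 − [OH-]) = 1.61 × 10^-5.
Assume [OH-] ≪ 0.392: [OH-] ≈ √(1.61 × 10^-5 × 0.392) = 2.51 × 10^-3 M
Check: 0.64% ionized — well under 5%, approximation valid.
pOH = −log(2.51 × 10^-3) = 2.60; pH = 14.00 − 2.60 = 11.40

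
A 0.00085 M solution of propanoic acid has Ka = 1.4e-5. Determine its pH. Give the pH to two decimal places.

pH = 3.99

CH3CH2COOH ⇌ CH3CH2COO- + H+
Ka = [H+]²/(0.00085 − [H+]) = 1.4 × 10^-5
[H+] is not negligible relative to C₀; solve [H+]² + 1.4e-05·[H+] − 1.19e-08 = 0.
[H+] = [−1.4e-05 + √(1.4e-05² + 4.76e-08)]/2 = 1.02 × 10^-4 M
pH = −log(1.02 × 10^-4) = 3.99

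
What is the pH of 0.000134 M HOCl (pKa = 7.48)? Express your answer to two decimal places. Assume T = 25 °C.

HOCl ⇌ OCl- + H+
Ka = 10^(−7.48) = 3.31 × 10^-8
From the ICE table, Ka = [H+]²/(0.000134 − [H+]) = 3.31 × 10^-8.
Since Ka ≪ C₀, [H+] ≈ √(Ka·C₀) = 2.11 × 10^-6 M.
Check: 1.6% ionized — well under 5%, approximation valid.
pH = −log[H+] = −log(2.11 × 10^-6) = 5.68

pH = 5.68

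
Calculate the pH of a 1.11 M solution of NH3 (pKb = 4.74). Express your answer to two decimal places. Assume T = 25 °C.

pH = 11.65

NH3 + H2O ⇌ NH4+ + OH-
Kb = 10^(−4.74) = 1.82 × 10^-5
Let x = [OH-] at equilibrium. Kb = x²/(1.11 − x).
Assume x ≪ 1.11: x ≈ √(1.82 × 10^-5 × 1.11) = 4.49 × 10^-3 M
pOH = −log(4.49 × 10^-3) = 2.35; pH = 14.00 − 2.35 = 11.65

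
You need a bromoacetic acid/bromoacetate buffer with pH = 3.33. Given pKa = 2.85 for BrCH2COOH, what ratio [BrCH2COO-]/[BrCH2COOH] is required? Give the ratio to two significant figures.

pH = pKa + log(r) ⇒ log(r) = 3.33 − 2.85 = +0.48
r = [BrCH2COO-]/[BrCH2COOH] = 10^(+0.48) = 3.02

ratio = 3.0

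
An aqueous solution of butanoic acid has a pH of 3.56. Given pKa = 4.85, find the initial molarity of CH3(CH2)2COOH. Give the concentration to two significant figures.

C₀ = 5.6 × 10^-3 M

[H+] = 10^(-3.56) = 2.75 × 10^-4 M = x
Ka = 10^(−4.85) = 1.41 × 10^-5
Ka = x²/(C₀ − x) ⇒ C₀ = x + x²/Ka
C₀ = 2.75 × 10^-4 + (2.75 × 10^-4)²/(1.41 × 10^-5) = 5.64 × 10^-3 M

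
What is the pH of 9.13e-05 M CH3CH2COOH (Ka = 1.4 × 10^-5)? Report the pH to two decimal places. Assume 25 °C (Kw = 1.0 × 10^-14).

pH = 4.53

CH3CH2COOH ⇌ CH3CH2COO- + H+
Ka = [H+]²/(9.13e-05 − [H+]) = 1.4 × 10^-5
[H+] is not negligible relative to C₀; solve [H+]² + 1.4e-05·[H+] − 1.28e-09 = 0.
[H+] = [−1.4e-05 + √(1.4e-05² + 5.11e-09)]/2 = 2.94 × 10^-5 M
pH = −log(2.94 × 10^-5) = 4.53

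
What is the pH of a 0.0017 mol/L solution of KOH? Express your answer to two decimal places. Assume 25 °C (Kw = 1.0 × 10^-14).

KOH is a strong base; [OH-] = 0.0017 M.
pOH = -log(0.0017) = 2.77
pH = 14.00 - 2.77 = 11.23

pH = 11.23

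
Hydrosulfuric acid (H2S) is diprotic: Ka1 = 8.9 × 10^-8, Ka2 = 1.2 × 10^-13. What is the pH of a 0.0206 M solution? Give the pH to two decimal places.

pH = 4.37

Ka1 ≫ Ka2, so treat the first dissociation as the only significant source of H+.
Ka1 = x²/(0.0206 − x) = 8.9 × 10^-8
x ≈ √(8.9 × 10^-8 × 0.0206) = 4.28 × 10^-5 M
pH = −log(4.28 × 10^-5) = 4.37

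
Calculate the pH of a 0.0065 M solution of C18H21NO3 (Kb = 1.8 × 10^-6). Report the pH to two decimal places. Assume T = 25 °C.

pH = 10.03

C18H21NO3 + H2O ⇌ C18H22NO3+ + OH-
Kb = [OH-]²/(0.0065 − [OH-]) = 1.8 × 10^-6
Assume [OH-] ≪ 0.0065: [OH-] ≈ √(1.8 × 10^-6 × 0.0065) = 1.08 × 10^-4 M
pOH = 3.97, so pH = 14.00 − pOH = 10.03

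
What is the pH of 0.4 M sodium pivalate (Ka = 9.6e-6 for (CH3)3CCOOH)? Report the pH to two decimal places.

(CH3)3CCOO- is the conjugate base of the weak acid (CH3)3CCOOH.
Kb = Kw/Ka = 1.0×10^-14 / 9.6 × 10^-6 = 1.04 × 10^-9
From the ICE table, Kb = [OH-]²/(0.4 − [OH-]) = 1.04 × 10^-9.
Neglecting [OH-] in the denominator: [OH-] = √(1.04 × 10^-9 × 0.4) = 2.04 × 10^-5 M
([OH-]/C₀ = 0.0051% < 5%, so the approximation holds.)
pOH = −log(2.04 × 10^-5) = 4.69; pH = 14.00 − 4.69 = 9.31

pH = 9.31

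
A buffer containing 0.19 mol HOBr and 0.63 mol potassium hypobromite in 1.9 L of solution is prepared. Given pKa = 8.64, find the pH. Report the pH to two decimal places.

pH = 9.16

pH = pKa + log([A⁻]/[HA]) = 8.64 + log(0.63/0.19)
pH = 8.64 + (+0.521) = 9.16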